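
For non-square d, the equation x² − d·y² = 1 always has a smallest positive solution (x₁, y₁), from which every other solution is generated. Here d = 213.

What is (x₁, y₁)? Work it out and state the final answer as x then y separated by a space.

√213 → a₀=14, period (1,1,2,6,1,8,1,6,2,1,1,28); ℓ=12 even so k=11
i=0: a=14 ⇒ p=14, q=1
i=1: a=1 ⇒ p=15, q=1
…
i=4: a=6 ⇒ p=467, q=32
i=5: a=1 ⇒ p=540, q=37
i=6: a=8 ⇒ p=4787, q=328
…
i=10: a=1 ⇒ p=115574, q=7919
i=11: a=1 ⇒ p=194399, q=13320
→ (194399, 13320).  Check: 194399²=37790971201, 213·13320²=37790971200, difference 1.

194399 13320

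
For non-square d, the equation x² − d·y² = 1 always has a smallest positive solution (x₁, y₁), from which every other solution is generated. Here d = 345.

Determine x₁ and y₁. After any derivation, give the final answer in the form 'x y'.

√345 → a₀=18, period (1,1,2,1,6,1,2,1,1,36); ℓ=10 even so k=9
step 0: (18, 1)  from 18·(1,0) + (0,1)
…
step 3: (93, 5)  from 2·(37,2) + (19,1)
step 4: (130, 7)  from 1·(93,5) + (37,2)
step 5: (873, 47)  from 6·(130,7) + (93,5)
…
step 7: (2879, 155)  from 2·(1003,54) + (873,47)
step 8: (3882, 209)  from 1·(2879,155) + (1003,54)
step 9: (6761, 364)  from 1·(3882,209) + (2879,155)
→ (6761, 364).  Check: 6761²=45711121, 345·364²=45711120, difference 1.

6761 364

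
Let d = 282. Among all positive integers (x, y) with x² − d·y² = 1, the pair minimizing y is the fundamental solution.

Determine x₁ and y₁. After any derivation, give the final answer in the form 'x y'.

[16; 1,3,1,4,1,3,1,32] for √282; ℓ=8 ⇒ convergent index 7
i=0: a=16 ⇒ p=16, q=1
i=1: a=1 ⇒ p=17, q=1
i=2: a=3 ⇒ p=67, q=4
…
i=4: a=4 ⇒ p=403, q=24
i=5: a=1 ⇒ p=487, q=29
i=6: a=3 ⇒ p=1864, q=111
i=7: a=1 ⇒ p=2351, q=140
→ (2351, 140).  Check: 2351²=5527201, 282·140²=5527200, difference 1.

2351 140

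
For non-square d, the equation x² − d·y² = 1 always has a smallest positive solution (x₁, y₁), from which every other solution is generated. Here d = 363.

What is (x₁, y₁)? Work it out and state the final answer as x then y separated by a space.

362 19

√363 → a₀=19, period (19,38); ℓ=2 even so k=1
a_0=19:  p_0=19·1+0=19,  q_0=19·0+1=1
a_1=19:  p_1=19·19+1=362,  q_1=19·1+0=19
→ (362, 19).  Check: 362²=131044, 363·19²=131043, difference 1.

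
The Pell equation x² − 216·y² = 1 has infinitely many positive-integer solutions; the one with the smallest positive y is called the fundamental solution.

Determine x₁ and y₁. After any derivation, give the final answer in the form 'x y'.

485 33

√216 = [14; 1,2,3,2,1,28, …], period ℓ=6 (even) → k=5
i=0: a=14 ⇒ p=14, q=1
i=1: a=1 ⇒ p=15, q=1
i=2: a=2 ⇒ p=44, q=3
…
i=4: a=2 ⇒ p=338, q=23
i=5: a=1 ⇒ p=485, q=33
→ (485, 33).  Check: 485²=235225, 216·33²=235224, difference 1.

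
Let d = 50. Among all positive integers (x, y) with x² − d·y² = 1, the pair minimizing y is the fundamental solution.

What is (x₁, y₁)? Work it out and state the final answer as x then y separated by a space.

99 14

√50 = [7; 14, …], period ℓ=1 (odd) → k=1
k=0  a_k=7  p_k/q_k = 7/1
k=1  a_k=14  p_k/q_k = 99/14
→ (99, 14).  Check: 99²=9801, 50·14²=9800, difference 1.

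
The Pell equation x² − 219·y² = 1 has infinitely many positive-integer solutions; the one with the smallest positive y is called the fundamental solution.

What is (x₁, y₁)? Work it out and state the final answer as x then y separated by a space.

√219 → a₀=14, period (1,3,1,28); ℓ=4 even so k=3
a_0=14:  p_0=14·1+0=14,  q_0=14·0+1=1
a_1=1:  p_1=1·14+1=15,  q_1=1·1+0=1
a_2=3:  p_2=3·15+14=59,  q_2=3·1+1=4
a_3=1:  p_3=1·59+15=74,  q_3=1·4+1=5
→ (74, 5).  Check: 74²=5476, 219·5²=5475, difference 1.

74 5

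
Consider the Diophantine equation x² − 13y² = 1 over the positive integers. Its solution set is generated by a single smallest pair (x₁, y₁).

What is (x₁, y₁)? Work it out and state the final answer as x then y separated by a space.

649 180

√13 → a₀=3, period (1,1,1,1,6); ℓ=5 odd so k=9
a_0=3:  p_0=3·1+0=3,  q_0=3·0+1=1
a_1=1:  p_1=1·3+1=4,  q_1=1·1+0=1
a_2=1:  p_2=1·4+3=7,  q_2=1·1+1=2
…
a_4=1:  p_4=1·11+7=18,  q_4=1·3+2=5
a_5=6:  p_5=6·18+11=119,  q_5=6·5+3=33
…
a_7=1:  p_7=1·137+119=256,  q_7=1·38+33=71
a_8=1:  p_8=1·256+137=393,  q_8=1·71+38=109
a_9=1:  p_9=1·393+256=649,  q_9=1·109+71=180
→ (649, 180).  Check: 649²=421201, 13·180²=421200, difference 1.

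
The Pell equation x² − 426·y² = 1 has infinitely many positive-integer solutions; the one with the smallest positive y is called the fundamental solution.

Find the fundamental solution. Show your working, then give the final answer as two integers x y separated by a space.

[20; 1,1,1,3,2,6,2,3,1,1,1,40] for √426; ℓ=12 ⇒ convergent index 11
i=0: a=20 ⇒ p=20, q=1
i=1: a=1 ⇒ p=21, q=1
i=2: a=1 ⇒ p=41, q=2
…
i=5: a=2 ⇒ p=516, q=25
i=6: a=6 ⇒ p=3323, q=161
i=7: a=2 ⇒ p=7162, q=347
…
i=9: a=1 ⇒ p=31971, q=1549
i=10: a=1 ⇒ p=56780, q=2751
i=11: a=1 ⇒ p=88751, q=4300
(x₁, y₁) = (88751, 4300);  88751² − 426·4300² = 1 ✓

88751 4300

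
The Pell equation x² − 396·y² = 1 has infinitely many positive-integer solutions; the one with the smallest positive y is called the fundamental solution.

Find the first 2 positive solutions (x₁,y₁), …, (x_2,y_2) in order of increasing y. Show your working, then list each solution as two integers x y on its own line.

199 10
79201 3980

[19; 1,8,1,38] for √396; ℓ=4 ⇒ convergent index 3
k=0  a_k=19  p_k/q_k = 19/1
…
k=2  a_k=8  p_k/q_k = 179/9
k=3  a_k=1  p_k/q_k = 199/10
→ (199, 10).  Check: 199²=39601, 396·10²=39600, difference 1.
(199+10√396)^2 = 79201 + 3980√396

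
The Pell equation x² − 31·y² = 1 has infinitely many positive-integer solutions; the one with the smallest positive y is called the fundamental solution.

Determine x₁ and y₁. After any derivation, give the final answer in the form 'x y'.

√31 → a₀=5, period (1,1,3,5,3,1,1,10); ℓ=8 even so k=7
k=0  a_k=5  p_k/q_k = 5/1
k=1  a_k=1  p_k/q_k = 6/1
k=2  a_k=1  p_k/q_k = 11/2
k=3  a_k=3  p_k/q_k = 39/7
k=4  a_k=5  p_k/q_k = 206/37
…
k=6  a_k=1  p_k/q_k = 863/155
k=7  a_k=1  p_k/q_k = 1520/273
(x₁, y₁) = (1520, 273);  1520² − 31·273² = 1 ✓

1520 273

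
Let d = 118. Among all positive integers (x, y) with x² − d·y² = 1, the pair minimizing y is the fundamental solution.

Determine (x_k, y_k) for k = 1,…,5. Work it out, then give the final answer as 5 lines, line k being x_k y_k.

[10; 1,6,3,2,10,2,3,6,1,20] for √118; ℓ=10 ⇒ convergent index 9
i=0: a=10 ⇒ p=10, q=1
…
i=8: a=6 ⇒ p=264802, q=24377
i=9: a=1 ⇒ p=306917, q=28254
fundamental: x₁=306917, y₁=28254  (since 94198044889 − 118·798288516 = 1)
k=2:  x_2 = 306917·306917+118·28254·28254 = 188396089777,  y_2 = 306917·28254+28254·306917 = 17343265836
k=3:  x_3 = 306917·188396089777+118·28254·17343265836 = 115643925371868101,  y_3 = 306917·17343265836+28254·188396089777 = 10645886241146970
k=4:  x_4 = 306917·115643925371868101+118·28254·10645886241146970 = 70986173286526887819457,  y_4 = 306917·10645886241146970+28254·115643925371868101 = 6534806934930865917144
k=5:  x_5 = 306917·70986173286526887819457+118·28254·6534806934930865917144 = 43573726693046301732396700037,  y_5 = 306917·6534806934930865917144+28254·70986173286526887819457 = 4011286680085707263143023126

306917 28254
188396089777 17343265836
115643925371868101 10645886241146970
70986173286526887819457 6534806934930865917144
43573726693046301732396700037 4011286680085707263143023126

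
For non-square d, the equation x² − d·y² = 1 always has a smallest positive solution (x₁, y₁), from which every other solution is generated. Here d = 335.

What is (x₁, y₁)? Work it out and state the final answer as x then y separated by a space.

604 33

√335 → a₀=18, period (3,3,3,36); ℓ=4 even so k=3
a_0=18:  p_0=18·1+0=18,  q_0=18·0+1=1
a_1=3:  p_1=3·18+1=55,  q_1=3·1+0=3
a_2=3:  p_2=3·55+18=183,  q_2=3·3+1=10
a_3=3:  p_3=3·183+55=604,  q_3=3·10+3=33
fundamental: x₁=604, y₁=33  (since 364816 − 335·1089 = 1)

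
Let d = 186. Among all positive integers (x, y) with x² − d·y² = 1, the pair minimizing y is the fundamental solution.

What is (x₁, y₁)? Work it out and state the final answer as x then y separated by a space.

d=186: √d = [13; 1,1,1,3,4,3,1,1,1,26] (ℓ=10, even), read p_9/q_9
k=0  a_k=13  p_k/q_k = 13/1
…
k=6  a_k=3  p_k/q_k = 2073/152
…
k=8  a_k=1  p_k/q_k = 4787/351
k=9  a_k=1  p_k/q_k = 7501/550
(x₁, y₁) = (7501, 550);  7501² − 186·550² = 1 ✓

7501 550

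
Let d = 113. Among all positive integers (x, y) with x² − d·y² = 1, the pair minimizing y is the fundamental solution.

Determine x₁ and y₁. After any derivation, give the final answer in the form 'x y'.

1204353 113296

√113 → a₀=10, period (1,1,1,2,2,1,1,1,20); ℓ=9 odd so k=17
k=0  a_k=10  p_k/q_k = 10/1
…
k=2  a_k=1  p_k/q_k = 21/2
k=3  a_k=1  p_k/q_k = 32/3
k=4  a_k=2  p_k/q_k = 85/8
…
k=6  a_k=1  p_k/q_k = 287/27
k=7  a_k=1  p_k/q_k = 489/46
k=8  a_k=1  p_k/q_k = 776/73
k=9  a_k=20  p_k/q_k = 16009/1506
…
k=11  a_k=1  p_k/q_k = 32794/3085
k=12  a_k=1  p_k/q_k = 49579/4664
…
k=15  a_k=1  p_k/q_k = 445435/41903
k=16  a_k=1  p_k/q_k = 758918/71393
k=17  a_k=1  p_k/q_k = 1204353/113296
(x₁, y₁) = (1204353, 113296);  1204353² − 113·113296² = 1 ✓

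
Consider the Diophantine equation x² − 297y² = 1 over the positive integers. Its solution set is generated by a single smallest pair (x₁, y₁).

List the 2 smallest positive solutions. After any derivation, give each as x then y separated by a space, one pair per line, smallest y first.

d=297: √d = [17; 4,3,1,1,2,1,1,3,4,34] (ℓ=10, even), read p_9/q_9
k=0  a_k=17  p_k/q_k = 17/1
k=1  a_k=4  p_k/q_k = 69/4
k=2  a_k=3  p_k/q_k = 224/13
…
k=4  a_k=1  p_k/q_k = 517/30
k=5  a_k=2  p_k/q_k = 1327/77
k=6  a_k=1  p_k/q_k = 1844/107
…
k=8  a_k=3  p_k/q_k = 11357/659
k=9  a_k=4  p_k/q_k = 48599/2820
fundamental: x₁=48599, y₁=2820  (since 2361862801 − 297·7952400 = 1)
n=2: (48599,2820)∘(48599,2820) = (48599·48599+297·2820·2820, 48599·2820+2820·48599) = (4723725601,274098360)

48599 2820
4723725601 274098360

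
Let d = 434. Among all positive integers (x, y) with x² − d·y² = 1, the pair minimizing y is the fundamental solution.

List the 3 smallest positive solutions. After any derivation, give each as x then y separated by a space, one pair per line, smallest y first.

125 6
31249 1500
7812125 374994

d=434: √d = [20; 1,4,1,40] (ℓ=4, even), read p_3/q_3
a_0=20:  p_0=20·1+0=20,  q_0=20·0+1=1
a_1=1:  p_1=1·20+1=21,  q_1=1·1+0=1
a_2=4:  p_2=4·21+20=104,  q_2=4·1+1=5
a_3=1:  p_3=1·104+21=125,  q_3=1·5+1=6
→ (125, 6).  Check: 125²=15625, 434·6²=15624, difference 1.
k=2:  x_2 = 125·125+434·6·6 = 31249,  y_2 = 125·6+6·125 = 1500
k=3:  x_3 = 125·31249+434·6·1500 = 7812125,  y_3 = 125·1500+6·31249 = 374994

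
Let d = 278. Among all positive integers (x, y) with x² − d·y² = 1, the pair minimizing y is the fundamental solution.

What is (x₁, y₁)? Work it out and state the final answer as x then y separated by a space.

2501 150

[16; 1,2,16,2,1,32] for √278; ℓ=6 ⇒ convergent index 5
i=0: a=16 ⇒ p=16, q=1
i=1: a=1 ⇒ p=17, q=1
…
i=4: a=2 ⇒ p=1684, q=101
i=5: a=1 ⇒ p=2501, q=150
(x₁, y₁) = (2501, 150);  2501² − 278·150² = 1 ✓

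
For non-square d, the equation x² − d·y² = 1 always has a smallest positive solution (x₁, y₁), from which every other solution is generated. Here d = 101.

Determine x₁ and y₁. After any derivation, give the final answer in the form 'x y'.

201 20

d=101: √d = [10; 20] (ℓ=1, odd), read p_1/q_1
a_0=10:  p_0=10·1+0=10,  q_0=10·0+1=1
a_1=20:  p_1=20·10+1=201,  q_1=20·1+0=20
fundamental: x₁=201, y₁=20  (since 40401 − 101·400 = 1)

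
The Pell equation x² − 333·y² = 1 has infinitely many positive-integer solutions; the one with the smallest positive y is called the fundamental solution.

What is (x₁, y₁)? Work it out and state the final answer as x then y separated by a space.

[18; 4,36] for √333; ℓ=2 ⇒ convergent index 1
k=0  a_k=18  p_k/q_k = 18/1
k=1  a_k=4  p_k/q_k = 73/4
→ (73, 4).  Check: 73²=5329, 333·4²=5328, difference 1.

73 4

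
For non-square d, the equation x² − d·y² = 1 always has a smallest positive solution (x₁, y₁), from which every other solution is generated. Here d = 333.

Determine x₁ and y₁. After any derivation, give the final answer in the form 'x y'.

73 4

d=333: √d = [18; 4,36] (ℓ=2, even), read p_1/q_1
a_0=18:  p_0=18·1+0=18,  q_0=18·0+1=1
a_1=4:  p_1=4·18+1=73,  q_1=4·1+0=4
→ (73, 4).  Check: 73²=5329, 333·4²=5328, difference 1.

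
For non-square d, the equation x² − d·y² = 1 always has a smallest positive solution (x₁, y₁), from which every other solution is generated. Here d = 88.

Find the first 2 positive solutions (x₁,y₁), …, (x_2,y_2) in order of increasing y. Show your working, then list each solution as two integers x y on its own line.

197 21
77617 8274

√88 → a₀=9, period (2,1,1,1,2,18); ℓ=6 even so k=5
k=0  a_k=9  p_k/q_k = 9/1
…
k=4  a_k=1  p_k/q_k = 75/8
k=5  a_k=2  p_k/q_k = 197/21
(x₁, y₁) = (197, 21);  197² − 88·21² = 1 ✓
n=2: (197,21)∘(197,21) = (197·197+88·21·21, 197·21+21·197) = (77617,8274)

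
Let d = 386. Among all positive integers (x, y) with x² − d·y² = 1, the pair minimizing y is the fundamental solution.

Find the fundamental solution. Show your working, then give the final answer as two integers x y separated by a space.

[19; 1,1,1,4,1,18,1,4,1,1,1,38] for √386; ℓ=12 ⇒ convergent index 11
k=0  a_k=19  p_k/q_k = 19/1
k=1  a_k=1  p_k/q_k = 20/1
…
k=4  a_k=4  p_k/q_k = 275/14
k=5  a_k=1  p_k/q_k = 334/17
k=6  a_k=18  p_k/q_k = 6287/320
…
k=9  a_k=1  p_k/q_k = 39392/2005
k=10  a_k=1  p_k/q_k = 72163/3673
k=11  a_k=1  p_k/q_k = 111555/5678
→ (111555, 5678).  Check: 111555²=12444518025, 386·5678²=12444518024, difference 1.

111555 5678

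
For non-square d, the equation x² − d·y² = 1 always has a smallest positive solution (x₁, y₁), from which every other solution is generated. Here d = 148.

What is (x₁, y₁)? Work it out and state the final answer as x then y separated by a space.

√148 → a₀=12, period (6,24); ℓ=2 even so k=1
k=0  a_k=12  p_k/q_k = 12/1
k=1  a_k=6  p_k/q_k = 73/6
(x₁, y₁) = (73, 6);  73² − 148·6² = 1 ✓

73 6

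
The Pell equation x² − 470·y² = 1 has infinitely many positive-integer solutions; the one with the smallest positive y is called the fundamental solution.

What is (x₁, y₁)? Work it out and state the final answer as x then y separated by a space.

√470 → a₀=21, period (1,2,8,2,1,42); ℓ=6 even so k=5
a_0=21:  p_0=21·1+0=21,  q_0=21·0+1=1
…
a_2=2:  p_2=2·22+21=65,  q_2=2·1+1=3
…
a_4=2:  p_4=2·542+65=1149,  q_4=2·25+3=53
a_5=1:  p_5=1·1149+542=1691,  q_5=1·53+25=78
→ (1691, 78).  Check: 1691²=2859481, 470·78²=2859480, difference 1.

1691 78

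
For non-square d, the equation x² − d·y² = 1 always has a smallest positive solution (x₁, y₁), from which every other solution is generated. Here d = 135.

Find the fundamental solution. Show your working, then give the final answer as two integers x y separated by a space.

d=135: √d = [11; 1,1,1,1,1,1,1,22] (ℓ=8, even), read p_7/q_7
a_0=11:  p_0=11·1+0=11,  q_0=11·0+1=1
a_1=1:  p_1=1·11+1=12,  q_1=1·1+0=1
…
a_5=1:  p_5=1·58+35=93,  q_5=1·5+3=8
a_6=1:  p_6=1·93+58=151,  q_6=1·8+5=13
a_7=1:  p_7=1·151+93=244,  q_7=1·13+8=21
(x₁, y₁) = (244, 21);  244² − 135·21² = 1 ✓

244 21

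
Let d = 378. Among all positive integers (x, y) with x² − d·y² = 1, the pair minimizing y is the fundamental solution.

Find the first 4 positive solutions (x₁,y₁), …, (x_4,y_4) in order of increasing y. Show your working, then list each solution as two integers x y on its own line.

√378 → a₀=19, period (2,3,1,4,1,3,2,38); ℓ=8 even so k=7
step 0: (19, 1)  from 19·(1,0) + (0,1)
step 1: (39, 2)  from 2·(19,1) + (1,0)
…
step 3: (175, 9)  from 1·(136,7) + (39,2)
…
step 5: (1011, 52)  from 1·(836,43) + (175,9)
step 6: (3869, 199)  from 3·(1011,52) + (836,43)
step 7: (8749, 450)  from 2·(3869,199) + (1011,52)
→ (8749, 450).  Check: 8749²=76545001, 378·450²=76545000, difference 1.
k=2:  x_2 = 8749·8749+378·450·450 = 153090001,  y_2 = 8749·450+450·8749 = 7874100
k=3:  x_3 = 8749·153090001+378·450·7874100 = 2678768828749,  y_3 = 8749·7874100+450·153090001 = 137781001350
k=4:  x_4 = 8749·2678768828749+378·450·137781001350 = 46873096812360001,  y_4 = 8749·137781001350+450·2678768828749 = 2410891953748200

8749 450
153090001 7874100
2678768828749 137781001350
46873096812360001 2410891953748200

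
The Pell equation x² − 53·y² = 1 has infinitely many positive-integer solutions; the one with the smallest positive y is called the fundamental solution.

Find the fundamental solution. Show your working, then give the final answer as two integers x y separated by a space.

66249 9100

√53 = [7; 3,1,1,3,14, …], period ℓ=5 (odd) → k=9
a_0=7:  p_0=7·1+0=7,  q_0=7·0+1=1
a_1=3:  p_1=3·7+1=22,  q_1=3·1+0=3
a_2=1:  p_2=1·22+7=29,  q_2=1·3+1=4
…
a_5=14:  p_5=14·182+51=2599,  q_5=14·25+7=357
…
a_7=1:  p_7=1·7979+2599=10578,  q_7=1·1096+357=1453
a_8=1:  p_8=1·10578+7979=18557,  q_8=1·1453+1096=2549
a_9=3:  p_9=3·18557+10578=66249,  q_9=3·2549+1453=9100
→ (66249, 9100).  Check: 66249²=4388930001, 53·9100²=4388930000, difference 1.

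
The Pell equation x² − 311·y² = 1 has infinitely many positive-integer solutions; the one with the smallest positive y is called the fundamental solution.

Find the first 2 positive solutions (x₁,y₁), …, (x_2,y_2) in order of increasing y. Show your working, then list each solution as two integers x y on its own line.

√311 = [17; 1,1,1,2,1,…,1,1,34, …], period ℓ=16 (even) → k=15
step 0: (17, 1)  from 17·(1,0) + (0,1)
…
step 3: (53, 3)  from 1·(35,2) + (18,1)
step 4: (141, 8)  from 2·(53,3) + (35,2)
step 5: (194, 11)  from 1·(141,8) + (53,3)
step 6: (1305, 74)  from 6·(194,11) + (141,8)
…
step 10: (1376656, 78063)  from 6·(217583,12338) + (71158,4035)
…
step 14: (10724507, 608131)  from 1·(6159373,349266) + (4565134,258865)
step 15: (16883880, 957397)  from 1·(10724507,608131) + (6159373,349266)
(x₁, y₁) = (16883880, 957397);  16883880² − 311·957397² = 1 ✓
k=2:  x_2 = 16883880·16883880+311·957397·957397 = 570130807708799,  y_2 = 16883880·957397+957397·16883880 = 32329152120720

16883880 957397
570130807708799 32329152120720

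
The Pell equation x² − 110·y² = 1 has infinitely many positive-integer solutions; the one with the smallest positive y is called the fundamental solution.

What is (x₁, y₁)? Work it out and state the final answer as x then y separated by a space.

21 2

√110 → a₀=10, period (2,20); ℓ=2 even so k=1
a_0=10:  p_0=10·1+0=10,  q_0=10·0+1=1
a_1=2:  p_1=2·10+1=21,  q_1=2·1+0=2
(x₁, y₁) = (21, 2);  21² − 110·2² = 1 ✓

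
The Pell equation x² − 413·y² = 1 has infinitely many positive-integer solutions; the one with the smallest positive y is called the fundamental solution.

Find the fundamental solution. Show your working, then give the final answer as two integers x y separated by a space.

d=413: √d = [20; 3,9,1,4,1,9,3,40] (ℓ=8, even), read p_7/q_7
i=0: a=20 ⇒ p=20, q=1
i=1: a=3 ⇒ p=61, q=3
i=2: a=9 ⇒ p=569, q=28
…
i=6: a=9 ⇒ p=36560, q=1799
i=7: a=3 ⇒ p=113399, q=5580
(x₁, y₁) = (113399, 5580);  113399² − 413·5580² = 1 ✓

113399 5580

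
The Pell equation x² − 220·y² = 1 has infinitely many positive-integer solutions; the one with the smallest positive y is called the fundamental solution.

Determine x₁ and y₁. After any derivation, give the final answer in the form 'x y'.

89 6

√220 = [14; 1,4,1,28, …], period ℓ=4 (even) → k=3
i=0: a=14 ⇒ p=14, q=1
…
i=2: a=4 ⇒ p=74, q=5
i=3: a=1 ⇒ p=89, q=6
fundamental: x₁=89, y₁=6  (since 7921 − 220·36 = 1)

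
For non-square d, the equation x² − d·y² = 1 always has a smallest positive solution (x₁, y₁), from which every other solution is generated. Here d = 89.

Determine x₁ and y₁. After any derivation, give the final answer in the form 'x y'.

d=89: √d = [9; 2,3,3,2,18] (ℓ=5, odd), read p_9/q_9
i=0: a=9 ⇒ p=9, q=1
…
i=6: a=2 ⇒ p=18934, q=2007
…
i=8: a=3 ⇒ p=216991, q=23001
i=9: a=2 ⇒ p=500001, q=53000
→ (500001, 53000).  Check: 500001²=250001000001, 89·53000²=250001000000, difference 1.

500001 53000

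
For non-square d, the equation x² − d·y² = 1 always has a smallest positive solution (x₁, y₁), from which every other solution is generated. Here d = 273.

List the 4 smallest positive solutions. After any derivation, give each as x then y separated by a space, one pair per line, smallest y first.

727 44
1057057 63976
1536960151 93021060
2234739002497 135252557264

[16; 1,1,10,1,1,32] for √273; ℓ=6 ⇒ convergent index 5
step 0: (16, 1)  from 16·(1,0) + (0,1)
…
step 2: (33, 2)  from 1·(17,1) + (16,1)
step 3: (347, 21)  from 10·(33,2) + (17,1)
step 4: (380, 23)  from 1·(347,21) + (33,2)
step 5: (727, 44)  from 1·(380,23) + (347,21)
(x₁, y₁) = (727, 44);  727² − 273·44² = 1 ✓
(x_2, y_2) = (727·727 + 273·44·44, 727·44 + 44·727) = (1057057, 63976)
(x_3, y_3) = (727·1057057 + 273·44·63976, 727·63976 + 44·1057057) = (1536960151, 93021060)
(x_4, y_4) = (727·1536960151 + 273·44·93021060, 727·93021060 + 44·1536960151) = (2234739002497, 135252557264)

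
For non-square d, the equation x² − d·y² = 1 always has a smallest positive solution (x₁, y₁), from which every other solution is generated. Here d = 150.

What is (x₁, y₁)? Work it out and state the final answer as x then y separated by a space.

49 4

d=150: √d = [12; 4,24] (ℓ=2, even), read p_1/q_1
i=0: a=12 ⇒ p=12, q=1
i=1: a=4 ⇒ p=49, q=4
fundamental: x₁=49, y₁=4  (since 2401 − 150·16 = 1)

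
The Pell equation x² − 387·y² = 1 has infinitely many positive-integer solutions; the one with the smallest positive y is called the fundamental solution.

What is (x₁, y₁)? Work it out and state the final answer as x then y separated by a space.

3482 177

d=387: √d = [19; 1,2,19,2,1,38] (ℓ=6, even), read p_5/q_5
i=0: a=19 ⇒ p=19, q=1
…
i=2: a=2 ⇒ p=59, q=3
…
i=4: a=2 ⇒ p=2341, q=119
i=5: a=1 ⇒ p=3482, q=177
(x₁, y₁) = (3482, 177);  3482² − 387·177² = 1 ✓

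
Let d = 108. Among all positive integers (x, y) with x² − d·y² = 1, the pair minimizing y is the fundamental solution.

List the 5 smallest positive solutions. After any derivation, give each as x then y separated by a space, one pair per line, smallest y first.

[10; 2,1,1,4,1,1,2,20] for √108; ℓ=8 ⇒ convergent index 7
a_0=10:  p_0=10·1+0=10,  q_0=10·0+1=1
a_1=2:  p_1=2·10+1=21,  q_1=2·1+0=2
a_2=1:  p_2=1·21+10=31,  q_2=1·2+1=3
…
a_4=4:  p_4=4·52+31=239,  q_4=4·5+3=23
a_5=1:  p_5=1·239+52=291,  q_5=1·23+5=28
a_6=1:  p_6=1·291+239=530,  q_6=1·28+23=51
a_7=2:  p_7=2·530+291=1351,  q_7=2·51+28=130
(x₁, y₁) = (1351, 130);  1351² − 108·130² = 1 ✓
k=2:  x_2 = 1351·1351+108·130·130 = 3650401,  y_2 = 1351·130+130·1351 = 351260
k=3:  x_3 = 1351·3650401+108·130·351260 = 9863382151,  y_3 = 1351·351260+130·3650401 = 949104390
k=4:  x_4 = 1351·9863382151+108·130·949104390 = 26650854921601,  y_4 = 1351·949104390+130·9863382151 = 2564479710520
k=5:  x_5 = 1351·26650854921601+108·130·2564479710520 = 72010600134783751,  y_5 = 1351·2564479710520+130·26650854921601 = 6929223228720650

1351 130
3650401 351260
9863382151 949104390
26650854921601 2564479710520
72010600134783751 6929223228720650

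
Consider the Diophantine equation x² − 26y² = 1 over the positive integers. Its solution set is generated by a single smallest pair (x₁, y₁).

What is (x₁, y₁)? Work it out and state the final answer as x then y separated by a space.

√26 → a₀=5, period (10); ℓ=1 odd so k=1
a_0=5:  p_0=5·1+0=5,  q_0=5·0+1=1
a_1=10:  p_1=10·5+1=51,  q_1=10·1+0=10
fundamental: x₁=51, y₁=10  (since 2601 − 26·100 = 1)

51 10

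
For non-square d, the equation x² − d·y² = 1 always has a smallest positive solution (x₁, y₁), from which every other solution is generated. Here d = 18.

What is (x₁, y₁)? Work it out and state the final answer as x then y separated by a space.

√18 = [4; 4,8, …], period ℓ=2 (even) → k=1
k=0  a_k=4  p_k/q_k = 4/1
k=1  a_k=4  p_k/q_k = 17/4
→ (17, 4).  Check: 17²=289, 18·4²=288, difference 1.

17 4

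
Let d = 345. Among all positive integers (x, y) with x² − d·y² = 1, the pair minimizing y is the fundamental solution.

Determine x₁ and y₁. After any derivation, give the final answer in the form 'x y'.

6761 364

√345 = [18; 1,1,2,1,6,1,2,1,1,36, …], period ℓ=10 (even) → k=9
i=0: a=18 ⇒ p=18, q=1
…
i=8: a=1 ⇒ p=3882, q=209
i=9: a=1 ⇒ p=6761, q=364
(x₁, y₁) = (6761, 364);  6761² − 345·364² = 1 ✓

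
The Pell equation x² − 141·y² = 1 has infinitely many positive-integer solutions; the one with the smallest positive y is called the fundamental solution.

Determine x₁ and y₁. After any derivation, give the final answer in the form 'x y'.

√141 = [11; 1,6,1,22, …], period ℓ=4 (even) → k=3
k=0  a_k=11  p_k/q_k = 11/1
k=1  a_k=1  p_k/q_k = 12/1
k=2  a_k=6  p_k/q_k = 83/7
k=3  a_k=1  p_k/q_k = 95/8
(x₁, y₁) = (95, 8);  95² − 141·8² = 1 ✓

95 8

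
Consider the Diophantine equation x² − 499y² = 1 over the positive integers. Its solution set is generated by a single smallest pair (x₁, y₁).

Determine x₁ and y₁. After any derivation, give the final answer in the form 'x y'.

√499 = [22; 2,1,21,1,2,44, …], period ℓ=6 (even) → k=5
step 0: (22, 1)  from 22·(1,0) + (0,1)
step 1: (45, 2)  from 2·(22,1) + (1,0)
…
step 4: (1519, 68)  from 1·(1452,65) + (67,3)
step 5: (4490, 201)  from 2·(1519,68) + (1452,65)
→ (4490, 201).  Check: 4490²=20160100, 499·201²=20160099, difference 1.

4490 201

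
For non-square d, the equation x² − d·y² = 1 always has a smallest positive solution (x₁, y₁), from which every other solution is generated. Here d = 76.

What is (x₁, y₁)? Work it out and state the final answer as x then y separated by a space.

d=76: √d = [8; 1,2,1,1,5,4,5,1,1,2,1,16] (ℓ=12, even), read p_11/q_11
i=0: a=8 ⇒ p=8, q=1
i=1: a=1 ⇒ p=9, q=1
i=2: a=2 ⇒ p=26, q=3
i=3: a=1 ⇒ p=35, q=4
i=4: a=1 ⇒ p=61, q=7
i=5: a=5 ⇒ p=340, q=39
i=6: a=4 ⇒ p=1421, q=163
…
i=8: a=1 ⇒ p=8866, q=1017
i=9: a=1 ⇒ p=16311, q=1871
i=10: a=2 ⇒ p=41488, q=4759
i=11: a=1 ⇒ p=57799, q=6630
(x₁, y₁) = (57799, 6630);  57799² − 76·6630² = 1 ✓

57799 6630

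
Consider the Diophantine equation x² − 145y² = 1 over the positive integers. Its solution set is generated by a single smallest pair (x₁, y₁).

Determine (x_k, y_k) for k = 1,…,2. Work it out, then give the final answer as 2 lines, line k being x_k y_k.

289 24
167041 13872

d=145: √d = [12; 24] (ℓ=1, odd), read p_1/q_1
a_0=12:  p_0=12·1+0=12,  q_0=12·0+1=1
a_1=24:  p_1=24·12+1=289,  q_1=24·1+0=24
(x₁, y₁) = (289, 24);  289² − 145·24² = 1 ✓
(x_2, y_2) = (289·289 + 145·24·24, 289·24 + 24·289) = (167041, 13872)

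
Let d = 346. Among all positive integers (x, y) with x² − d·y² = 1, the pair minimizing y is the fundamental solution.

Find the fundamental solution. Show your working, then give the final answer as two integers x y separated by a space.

17299 930

d=346: √d = [18; 1,1,1,1,36] (ℓ=5, odd), read p_9/q_9
a_0=18:  p_0=18·1+0=18,  q_0=18·0+1=1
…
a_4=1:  p_4=1·56+37=93,  q_4=1·3+2=5
…
a_8=1:  p_8=1·6901+3497=10398,  q_8=1·371+188=559
a_9=1:  p_9=1·10398+6901=17299,  q_9=1·559+371=930
→ (17299, 930).  Check: 17299²=299255401, 346·930²=299255400, difference 1.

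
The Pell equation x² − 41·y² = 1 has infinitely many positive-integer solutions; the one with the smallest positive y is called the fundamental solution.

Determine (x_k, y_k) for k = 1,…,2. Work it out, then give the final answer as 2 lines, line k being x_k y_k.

2049 320
8396801 1311360

d=41: √d = [6; 2,2,12] (ℓ=3, odd), read p_5/q_5
i=0: a=6 ⇒ p=6, q=1
…
i=4: a=2 ⇒ p=826, q=129
i=5: a=2 ⇒ p=2049, q=320
→ (2049, 320).  Check: 2049²=4198401, 41·320²=4198400, difference 1.
n=2: (2049,320)∘(2049,320) = (2049·2049+41·320·320, 2049·320+320·2049) = (8396801,1311360)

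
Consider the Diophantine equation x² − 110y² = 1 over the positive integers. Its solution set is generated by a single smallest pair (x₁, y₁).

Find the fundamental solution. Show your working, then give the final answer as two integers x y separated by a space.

21 2

√110 = [10; 2,20, …], period ℓ=2 (even) → k=1
a_0=10:  p_0=10·1+0=10,  q_0=10·0+1=1
a_1=2:  p_1=2·10+1=21,  q_1=2·1+0=2
→ (21, 2).  Check: 21²=441, 110·2²=440, difference 1.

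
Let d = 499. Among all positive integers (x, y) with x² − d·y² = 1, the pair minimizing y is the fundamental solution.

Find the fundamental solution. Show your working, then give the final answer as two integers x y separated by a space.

4490 201

√499 = [22; 2,1,21,1,2,44, …], period ℓ=6 (even) → k=5
k=0  a_k=22  p_k/q_k = 22/1
…
k=2  a_k=1  p_k/q_k = 67/3
k=3  a_k=21  p_k/q_k = 1452/65
k=4  a_k=1  p_k/q_k = 1519/68
k=5  a_k=2  p_k/q_k = 4490/201
fundamental: x₁=4490, y₁=201  (since 20160100 − 499·40401 = 1)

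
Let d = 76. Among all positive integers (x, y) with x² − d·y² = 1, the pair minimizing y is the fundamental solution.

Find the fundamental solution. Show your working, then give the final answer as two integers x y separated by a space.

57799 6630

[8; 1,2,1,1,5,4,5,1,1,2,1,16] for √76; ℓ=12 ⇒ convergent index 11
step 0: (8, 1)  from 8·(1,0) + (0,1)
step 1: (9, 1)  from 1·(8,1) + (1,0)
step 2: (26, 3)  from 2·(9,1) + (8,1)
…
step 5: (340, 39)  from 5·(61,7) + (35,4)
…
step 8: (8866, 1017)  from 1·(7445,854) + (1421,163)
…
step 10: (41488, 4759)  from 2·(16311,1871) + (8866,1017)
step 11: (57799, 6630)  from 1·(41488,4759) + (16311,1871)
(x₁, y₁) = (57799, 6630);  57799² − 76·6630² = 1 ✓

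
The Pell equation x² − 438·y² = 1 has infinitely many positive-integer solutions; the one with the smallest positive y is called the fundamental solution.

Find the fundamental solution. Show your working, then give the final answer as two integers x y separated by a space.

[20; 1,12,1,40] for √438; ℓ=4 ⇒ convergent index 3
step 0: (20, 1)  from 20·(1,0) + (0,1)
step 1: (21, 1)  from 1·(20,1) + (1,0)
step 2: (272, 13)  from 12·(21,1) + (20,1)
step 3: (293, 14)  from 1·(272,13) + (21,1)
(x₁, y₁) = (293, 14);  293² − 438·14² = 1 ✓

293 14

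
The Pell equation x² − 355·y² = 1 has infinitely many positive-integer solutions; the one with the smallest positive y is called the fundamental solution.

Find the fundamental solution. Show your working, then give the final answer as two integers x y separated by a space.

954809 50676

√355 = [18; 1,5,3,3,1,6,1,3,3,5,1,36, …], period ℓ=12 (even) → k=11
a_0=18:  p_0=18·1+0=18,  q_0=18·0+1=1
…
a_7=1:  p_7=1·10457+1545=12002,  q_7=1·555+82=637
a_8=3:  p_8=3·12002+10457=46463,  q_8=3·637+555=2466
…
a_10=5:  p_10=5·151391+46463=803418,  q_10=5·8035+2466=42641
a_11=1:  p_11=1·803418+151391=954809,  q_11=1·42641+8035=50676
(x₁, y₁) = (954809, 50676);  954809² − 355·50676² = 1 ✓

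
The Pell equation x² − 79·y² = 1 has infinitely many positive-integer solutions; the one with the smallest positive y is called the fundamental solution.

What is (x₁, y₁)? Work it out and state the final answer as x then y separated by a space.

80 9

√79 = [8; 1,7,1,16, …], period ℓ=4 (even) → k=3
a_0=8:  p_0=8·1+0=8,  q_0=8·0+1=1
…
a_2=7:  p_2=7·9+8=71,  q_2=7·1+1=8
a_3=1:  p_3=1·71+9=80,  q_3=1·8+1=9
fundamental: x₁=80, y₁=9  (since 6400 − 79·81 = 1)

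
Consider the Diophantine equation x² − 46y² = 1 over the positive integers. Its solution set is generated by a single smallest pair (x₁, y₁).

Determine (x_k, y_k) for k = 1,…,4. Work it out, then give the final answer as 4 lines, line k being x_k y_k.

[6; 1,3,1,1,2,6,2,1,1,3,1,12] for √46; ℓ=12 ⇒ convergent index 11
a_0=6:  p_0=6·1+0=6,  q_0=6·0+1=1
a_1=1:  p_1=1·6+1=7,  q_1=1·1+0=1
a_2=3:  p_2=3·7+6=27,  q_2=3·1+1=4
a_3=1:  p_3=1·27+7=34,  q_3=1·4+1=5
a_4=1:  p_4=1·34+27=61,  q_4=1·5+4=9
a_5=2:  p_5=2·61+34=156,  q_5=2·9+5=23
a_6=6:  p_6=6·156+61=997,  q_6=6·23+9=147
…
a_9=1:  p_9=1·3147+2150=5297,  q_9=1·464+317=781
a_10=3:  p_10=3·5297+3147=19038,  q_10=3·781+464=2807
a_11=1:  p_11=1·19038+5297=24335,  q_11=1·2807+781=3588
→ (24335, 3588).  Check: 24335²=592192225, 46·3588²=592192224, difference 1.
n=2: (24335,3588)∘(24335,3588) = (24335·24335+46·3588·3588, 24335·3588+3588·24335) = (1184384449,174627960)
n=3: (1184384449,174627960)∘(24335,3588) = (24335·1184384449+46·3588·174627960, 24335·174627960+3588·1184384449) = (57643991108495,8499142809612)
n=4: (57643991108495,8499142809612)∘(24335,3588) = (24335·57643991108495+46·3588·8499142809612, 24335·8499142809612+3588·57643991108495) = (2805533046066067201,413653280369188080)

24335 3588
1184384449 174627960
57643991108495 8499142809612
2805533046066067201 413653280369188080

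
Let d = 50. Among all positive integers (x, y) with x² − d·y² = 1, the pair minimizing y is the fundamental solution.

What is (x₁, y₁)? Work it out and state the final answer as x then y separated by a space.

[7; 14] for √50; ℓ=1 ⇒ convergent index 1
k=0  a_k=7  p_k/q_k = 7/1
k=1  a_k=14  p_k/q_k = 99/14
fundamental: x₁=99, y₁=14  (since 9801 − 50·196 = 1)

99 14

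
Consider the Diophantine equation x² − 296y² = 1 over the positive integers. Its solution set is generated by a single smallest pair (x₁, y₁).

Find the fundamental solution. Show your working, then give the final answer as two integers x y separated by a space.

d=296: √d = [17; 4,1,7,1,4,34] (ℓ=6, even), read p_5/q_5
step 0: (17, 1)  from 17·(1,0) + (0,1)
step 1: (69, 4)  from 4·(17,1) + (1,0)
step 2: (86, 5)  from 1·(69,4) + (17,1)
step 3: (671, 39)  from 7·(86,5) + (69,4)
step 4: (757, 44)  from 1·(671,39) + (86,5)
step 5: (3699, 215)  from 4·(757,44) + (671,39)
→ (3699, 215).  Check: 3699²=13682601, 296·215²=13682600, difference 1.

3699 215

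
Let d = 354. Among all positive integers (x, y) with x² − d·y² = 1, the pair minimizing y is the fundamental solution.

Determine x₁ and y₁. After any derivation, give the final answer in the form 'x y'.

√354 = [18; 1,4,2,2,18,2,2,4,1,36, …], period ℓ=10 (even) → k=9
i=0: a=18 ⇒ p=18, q=1
i=1: a=1 ⇒ p=19, q=1
i=2: a=4 ⇒ p=94, q=5
…
i=5: a=18 ⇒ p=9351, q=497
i=6: a=2 ⇒ p=19210, q=1021
…
i=8: a=4 ⇒ p=210294, q=11177
i=9: a=1 ⇒ p=258065, q=13716
→ (258065, 13716).  Check: 258065²=66597544225, 354·13716²=66597544224, difference 1.

258065 13716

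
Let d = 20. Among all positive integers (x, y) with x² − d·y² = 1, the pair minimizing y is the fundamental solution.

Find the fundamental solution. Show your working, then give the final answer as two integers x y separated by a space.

9 2

√20 → a₀=4, period (2,8); ℓ=2 even so k=1
step 0: (4, 1)  from 4·(1,0) + (0,1)
step 1: (9, 2)  from 2·(4,1) + (1,0)
fundamental: x₁=9, y₁=2  (since 81 − 20·4 = 1)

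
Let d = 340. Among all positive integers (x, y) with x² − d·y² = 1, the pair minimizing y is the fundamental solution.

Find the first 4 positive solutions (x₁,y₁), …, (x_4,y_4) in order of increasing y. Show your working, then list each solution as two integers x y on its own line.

285769 15498
163327842721 8857695924
93348068572789129 5062509812995614
53351968415791425367681 2893416733491029538408

√340 = [18; 2,3,1,1,1,…,3,2,36, …], period ℓ=14 (even) → k=13
i=0: a=18 ⇒ p=18, q=1
…
i=2: a=3 ⇒ p=129, q=7
…
i=5: a=1 ⇒ p=461, q=25
…
i=9: a=1 ⇒ p=13774, q=747
…
i=11: a=1 ⇒ p=34813, q=1888
i=12: a=3 ⇒ p=125478, q=6805
i=13: a=2 ⇒ p=285769, q=15498
(x₁, y₁) = (285769, 15498);  285769² − 340·15498² = 1 ✓
(x_2, y_2) = (285769·285769 + 340·15498·15498, 285769·15498 + 15498·285769) = (163327842721, 8857695924)
(x_3, y_3) = (285769·163327842721 + 340·15498·8857695924, 285769·8857695924 + 15498·163327842721) = (93348068572789129, 5062509812995614)
(x_4, y_4) = (285769·93348068572789129 + 340·15498·5062509812995614, 285769·5062509812995614 + 15498·93348068572789129) = (53351968415791425367681, 2893416733491029538408)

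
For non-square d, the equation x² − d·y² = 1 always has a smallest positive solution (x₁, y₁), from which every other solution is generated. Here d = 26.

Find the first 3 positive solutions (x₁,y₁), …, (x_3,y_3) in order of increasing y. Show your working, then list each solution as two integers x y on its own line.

[5; 10] for √26; ℓ=1 ⇒ convergent index 1
i=0: a=5 ⇒ p=5, q=1
i=1: a=10 ⇒ p=51, q=10
→ (51, 10).  Check: 51²=2601, 26·10²=2600, difference 1.
(51+10√26)^2 = 5201 + 1020√26
(51+10√26)^3 = 530451 + 104030√26

51 10
5201 1020
530451 104030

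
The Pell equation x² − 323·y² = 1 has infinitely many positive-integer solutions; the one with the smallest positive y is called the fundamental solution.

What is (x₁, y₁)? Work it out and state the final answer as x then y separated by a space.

√323 → a₀=17, period (1,34); ℓ=2 even so k=1
k=0  a_k=17  p_k/q_k = 17/1
k=1  a_k=1  p_k/q_k = 18/1
→ (18, 1).  Check: 18²=324, 323·1²=323, difference 1.

18 1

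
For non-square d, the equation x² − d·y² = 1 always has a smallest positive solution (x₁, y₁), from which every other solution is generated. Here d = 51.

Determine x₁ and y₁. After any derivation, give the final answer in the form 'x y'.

√51 → a₀=7, period (7,14); ℓ=2 even so k=1
i=0: a=7 ⇒ p=7, q=1
i=1: a=7 ⇒ p=50, q=7
→ (50, 7).  Check: 50²=2500, 51·7²=2499, difference 1.

50 7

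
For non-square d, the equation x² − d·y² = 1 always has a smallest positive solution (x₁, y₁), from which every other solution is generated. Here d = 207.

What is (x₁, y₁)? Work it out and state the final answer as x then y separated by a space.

1151 80

d=207: √d = [14; 2,1,1,2,1,1,2,28] (ℓ=8, even), read p_7/q_7
k=0  a_k=14  p_k/q_k = 14/1
k=1  a_k=2  p_k/q_k = 29/2
k=2  a_k=1  p_k/q_k = 43/3
…
k=6  a_k=1  p_k/q_k = 446/31
k=7  a_k=2  p_k/q_k = 1151/80
(x₁, y₁) = (1151, 80);  1151² − 207·80² = 1 ✓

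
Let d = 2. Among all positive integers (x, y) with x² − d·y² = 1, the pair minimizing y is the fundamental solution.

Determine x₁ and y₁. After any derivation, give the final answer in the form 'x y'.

√2 → a₀=1, period (2); ℓ=1 odd so k=1
k=0  a_k=1  p_k/q_k = 1/1
k=1  a_k=2  p_k/q_k = 3/2
→ (3, 2).  Check: 3²=9, 2·2²=8, difference 1.

3 2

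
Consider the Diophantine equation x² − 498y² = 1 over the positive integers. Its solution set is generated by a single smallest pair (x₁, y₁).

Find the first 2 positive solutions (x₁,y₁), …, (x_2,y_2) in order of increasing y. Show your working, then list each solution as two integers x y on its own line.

179777 8056
64639539457 2896567024

d=498: √d = [22; 3,6,22,6,3,44] (ℓ=6, even), read p_5/q_5
step 0: (22, 1)  from 22·(1,0) + (0,1)
step 1: (67, 3)  from 3·(22,1) + (1,0)
step 2: (424, 19)  from 6·(67,3) + (22,1)
step 3: (9395, 421)  from 22·(424,19) + (67,3)
step 4: (56794, 2545)  from 6·(9395,421) + (424,19)
step 5: (179777, 8056)  from 3·(56794,2545) + (9395,421)
→ (179777, 8056).  Check: 179777²=32319769729, 498·8056²=32319769728, difference 1.
(x_2, y_2) = (179777·179777 + 498·8056·8056, 179777·8056 + 8056·179777) = (64639539457, 2896567024)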